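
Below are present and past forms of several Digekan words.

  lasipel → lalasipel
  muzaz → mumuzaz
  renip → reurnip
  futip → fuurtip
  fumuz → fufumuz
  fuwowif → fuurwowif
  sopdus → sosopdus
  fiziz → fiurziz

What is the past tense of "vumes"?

"vumes" has last vowel 'e'. The one such stem in the data (lasipel → lalasipel) repeats the first consonant+vowel as a prefix (as do sopdus, fumuz), so the same rule applies.
The other pattern: stems whose last vowel is 'i' insert -ur- after the first vowel.
So vumes → vuvumes.

vuvumes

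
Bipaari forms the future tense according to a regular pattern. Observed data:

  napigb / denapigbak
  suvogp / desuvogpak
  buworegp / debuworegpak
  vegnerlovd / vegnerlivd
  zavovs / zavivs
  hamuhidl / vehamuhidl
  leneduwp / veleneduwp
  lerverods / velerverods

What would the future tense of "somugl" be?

desomuglak

"somugl" has second-to-last letter 'g'. The stems whose second-to-last letter is 'g' (napigb → denapigbak, suvogp → desuvogpak, buworegp → debuworegpak) add de- … -ak around the stem.
So somugl → desomuglak.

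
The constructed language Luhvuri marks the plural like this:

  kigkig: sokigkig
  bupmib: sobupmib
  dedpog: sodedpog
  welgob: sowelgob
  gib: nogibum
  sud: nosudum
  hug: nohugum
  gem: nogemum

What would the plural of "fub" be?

bupmib and gib both end in -b yet inflect differently (sobupmib, nogibum), so the final letter is not what conditions the rule; the number of vowels is.
"fub" has 1 vowel. The stems with 1 vowel (gib → nogibum, sud → nosudum, hug → nohugum) add no- … -um around the stem.
So fub → nofubum.

nofubum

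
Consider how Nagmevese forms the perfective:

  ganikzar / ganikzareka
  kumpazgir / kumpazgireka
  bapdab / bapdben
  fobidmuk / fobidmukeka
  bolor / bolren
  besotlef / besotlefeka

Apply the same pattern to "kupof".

kupfen

ganikzar and bolor both end in -r yet inflect differently (ganikzareka, bolren), so the final letter is not what conditions the rule; the number of vowels is.
"kupof" has 2 vowels. The stems with 2 vowels (bapdab → bapdben, bolor → bolren) delete the last vowel and add -en.
So kupof → kupfen.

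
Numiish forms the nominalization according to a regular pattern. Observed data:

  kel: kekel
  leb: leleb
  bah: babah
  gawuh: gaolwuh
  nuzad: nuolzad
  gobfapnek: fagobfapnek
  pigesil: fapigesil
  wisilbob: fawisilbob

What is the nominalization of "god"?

gogod

"god" has 1 vowel. The stems with 1 vowel (kel → kekel, leb → leleb, bah → babah) repeat the first consonant+vowel as a prefix.
So god → gogod.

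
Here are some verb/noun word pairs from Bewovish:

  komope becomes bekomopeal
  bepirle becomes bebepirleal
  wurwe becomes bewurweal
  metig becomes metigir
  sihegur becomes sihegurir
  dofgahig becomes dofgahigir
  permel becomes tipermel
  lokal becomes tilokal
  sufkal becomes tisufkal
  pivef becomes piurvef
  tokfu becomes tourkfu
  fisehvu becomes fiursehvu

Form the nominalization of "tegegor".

"tegegor" ends in -r. The one such stem in the data (sihegur → sihegurir) adds -ir, so the same rule applies.
So tegegor → tegegorir.

tegegorir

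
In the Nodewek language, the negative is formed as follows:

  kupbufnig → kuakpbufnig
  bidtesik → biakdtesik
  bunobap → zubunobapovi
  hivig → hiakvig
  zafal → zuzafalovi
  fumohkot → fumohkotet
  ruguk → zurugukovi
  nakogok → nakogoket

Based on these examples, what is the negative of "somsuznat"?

"somsuznat" has last vowel 'a'. The stems whose last vowel is 'a' (bunobap → zubunobapovi, zafal → zuzafalovi) add zu- … -ovi around the stem.
The other patterns: stems whose last vowel is 'i' insert -ak- after the first vowel; stems whose last vowel is 'o' add -et.
So somsuznat → zusomsuznatovi.

zusomsuznatovi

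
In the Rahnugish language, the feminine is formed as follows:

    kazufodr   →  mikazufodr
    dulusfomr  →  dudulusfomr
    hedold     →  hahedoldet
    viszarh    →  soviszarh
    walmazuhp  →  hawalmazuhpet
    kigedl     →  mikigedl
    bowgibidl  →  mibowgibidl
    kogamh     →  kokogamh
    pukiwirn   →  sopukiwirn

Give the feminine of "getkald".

viszarh and kogamh both end in -h yet inflect differently (soviszarh, kokogamh), so the final letter is not what conditions the rule; the second-to-last letter is.
"getkald" has second-to-last letter 'l'. The one such stem in the data (hedold → hahedoldet) adds ha- … -et around the stem, so the same rule applies.
The other patterns: stems whose second-to-last letter is 'r' add the prefix so-; stems whose second-to-last letter is 'm' repeat the first consonant+vowel as a prefix; stems whose second-to-last letter is 'd' add the prefix mi-.
So getkald → hagetkaldet.

hagetkaldet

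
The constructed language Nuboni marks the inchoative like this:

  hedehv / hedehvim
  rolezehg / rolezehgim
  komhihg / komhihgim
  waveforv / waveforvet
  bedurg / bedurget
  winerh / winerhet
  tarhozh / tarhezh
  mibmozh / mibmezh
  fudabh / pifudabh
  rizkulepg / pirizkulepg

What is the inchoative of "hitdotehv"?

hitdotehvim

hedehv and waveforv both end in -v yet inflect differently (hedehvim, waveforvet), so the final letter is not what conditions the rule; the second-to-last letter is.
"hitdotehv" has second-to-last letter 'h'. The stems whose second-to-last letter is 'h' (hedehv → hedehvim, rolezehg → rolezehgim, komhihg → komhihgim) add -im.
So hitdotehv → hitdotehvim.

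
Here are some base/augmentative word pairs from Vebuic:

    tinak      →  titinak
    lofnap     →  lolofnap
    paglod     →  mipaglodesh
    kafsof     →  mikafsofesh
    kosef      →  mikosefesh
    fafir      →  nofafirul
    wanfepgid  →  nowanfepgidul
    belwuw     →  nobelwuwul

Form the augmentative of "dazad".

"dazad" has last vowel 'a'. The stems whose last vowel is 'a' (tinak → titinak, lofnap → lolofnap) repeat the first consonant+vowel as a prefix.
The other patterns: stems whose last vowel is 'e' or 'o' add mi- … -esh around the stem; stems whose last vowel is 'i' or 'u' add no- … -ul around the stem.
So dazad → dadazad.

dadazad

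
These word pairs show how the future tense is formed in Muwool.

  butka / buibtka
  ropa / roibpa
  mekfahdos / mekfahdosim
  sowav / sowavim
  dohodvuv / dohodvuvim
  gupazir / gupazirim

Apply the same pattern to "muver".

muverim

butka and sowav both have last vowel 'a' yet inflect differently (buibtka, sowavim), so the last vowel is not what conditions the rule; the final letter is.
"muver" ends in -r. The one such stem in the data (gupazir → gupazirim) adds -im, so the same rule applies.
So muver → muverim.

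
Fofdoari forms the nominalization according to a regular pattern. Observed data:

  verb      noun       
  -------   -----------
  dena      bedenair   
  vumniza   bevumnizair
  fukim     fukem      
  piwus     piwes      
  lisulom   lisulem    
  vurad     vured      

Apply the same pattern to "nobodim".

nobodem

"nobodim" ends in a consonant. The stems ending in a consonant (fukim → fukem, piwus → piwes, lisulom → lisulem) change the last vowel to 'e'.
The other pattern: stems ending in a vowel add be- … -ir around the stem.
So nobodim → nobodem.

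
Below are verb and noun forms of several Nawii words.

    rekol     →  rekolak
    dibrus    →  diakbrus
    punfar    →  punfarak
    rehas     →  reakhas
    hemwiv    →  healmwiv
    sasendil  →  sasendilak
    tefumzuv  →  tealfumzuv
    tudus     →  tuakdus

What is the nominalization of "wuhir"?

wuhirak

dibrus and tefumzuv both have last vowel 'u' yet inflect differently (diakbrus, tealfumzuv), so the last vowel is not what conditions the rule; the final letter is.
"wuhir" ends in -r. The one such stem in the data (punfar → punfarak) adds -ak, so the same rule applies.
The other patterns: stems ending in -s insert -ak- after the first vowel; stems ending in -v insert -al- after the first vowel.
So wuhir → wuhirak.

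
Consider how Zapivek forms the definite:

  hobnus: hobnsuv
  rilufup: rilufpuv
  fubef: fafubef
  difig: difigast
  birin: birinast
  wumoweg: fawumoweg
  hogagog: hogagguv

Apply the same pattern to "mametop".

mametpuv

wumoweg and hogagog both end in -g yet inflect differently (fawumoweg, hogagguv), so the final letter is not what conditions the rule; the last vowel is.
"mametop" has last vowel 'o'. The one such stem in the data (hogagog → hogagguv) deletes the last vowel and adds -uv (as do hobnus, rilufup), so the same rule applies.
The other patterns: stems whose last vowel is 'e' add the prefix fa-; stems whose last vowel is 'i' add -ast.
So mametop → mametpuv.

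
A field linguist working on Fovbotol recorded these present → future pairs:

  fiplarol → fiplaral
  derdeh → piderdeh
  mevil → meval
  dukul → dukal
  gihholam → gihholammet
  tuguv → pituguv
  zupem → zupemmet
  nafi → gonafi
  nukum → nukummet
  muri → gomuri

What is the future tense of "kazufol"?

kazufal

"kazufol" ends in -l. The stems ending in -l (dukul → dukal, mevil → meval, fiplarol → fiplaral) change the last vowel to 'a'.
The other patterns: stems ending in -i add the prefix go-; stems ending in -m double the final consonant and add -et; stems ending in -h or -v add the prefix pi-.
So kazufol → kazufal.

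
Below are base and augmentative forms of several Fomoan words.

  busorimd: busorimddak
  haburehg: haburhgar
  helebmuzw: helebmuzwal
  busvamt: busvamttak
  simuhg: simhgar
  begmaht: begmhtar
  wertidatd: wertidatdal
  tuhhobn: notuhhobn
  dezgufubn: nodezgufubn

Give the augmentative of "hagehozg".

begmaht and busvamt both end in -t yet inflect differently (begmhtar, busvamttak), so the final letter is not what conditions the rule; the second-to-last letter is.
"hagehozg" has second-to-last letter 'z'. The one such stem in the data (helebmuzw → helebmuzwal) adds -al, so the same rule applies.
The other patterns: stems whose second-to-last letter is 'b' add the prefix no-; stems whose second-to-last letter is 'h' delete the last vowel and add -ar; stems whose second-to-last letter is 'm' double the final consonant and add -ak.
So hagehozg → hagehozgal.

hagehozgal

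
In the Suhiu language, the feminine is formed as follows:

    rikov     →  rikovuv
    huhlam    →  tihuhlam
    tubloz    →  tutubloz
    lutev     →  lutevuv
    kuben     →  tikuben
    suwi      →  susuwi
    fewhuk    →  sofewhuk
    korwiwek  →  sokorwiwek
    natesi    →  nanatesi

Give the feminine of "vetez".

korwiwek and lutev both have last vowel 'e' yet inflect differently (sokorwiwek, lutevuv), so the last vowel is not what conditions the rule; the final letter is.
"vetez" ends in -z. The one such stem in the data (tubloz → tutubloz) repeats the first consonant+vowel as a prefix (as do natesi, suwi), so the same rule applies.
So vetez → vevetez.

vevetez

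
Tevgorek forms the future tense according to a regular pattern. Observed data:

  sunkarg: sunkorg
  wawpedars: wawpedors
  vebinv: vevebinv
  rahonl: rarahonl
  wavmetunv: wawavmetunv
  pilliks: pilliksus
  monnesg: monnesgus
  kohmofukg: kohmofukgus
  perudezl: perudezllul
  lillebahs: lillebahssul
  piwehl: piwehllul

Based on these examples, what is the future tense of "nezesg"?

"nezesg" has second-to-last letter 's'. The one such stem in the data (monnesg → monnesgus) adds -us, so the same rule applies.
The other patterns: stems whose second-to-last letter is 'r' change the last vowel to 'o'; stems whose second-to-last letter is 'n' repeat the first consonant+vowel as a prefix; stems whose second-to-last letter is 'h' or 'z' double the final consonant and add -ul.
So nezesg → nezesgus.

nezesgus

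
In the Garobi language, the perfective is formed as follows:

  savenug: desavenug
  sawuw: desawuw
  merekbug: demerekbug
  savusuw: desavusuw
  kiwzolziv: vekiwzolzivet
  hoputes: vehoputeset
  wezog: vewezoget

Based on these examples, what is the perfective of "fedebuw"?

defedebuw

"fedebuw" has last vowel 'u'. The stems whose last vowel is 'u' (savenug → desavenug, sawuw → desawuw, merekbug → demerekbug) add the prefix de-.
So fedebuw → defedebuw.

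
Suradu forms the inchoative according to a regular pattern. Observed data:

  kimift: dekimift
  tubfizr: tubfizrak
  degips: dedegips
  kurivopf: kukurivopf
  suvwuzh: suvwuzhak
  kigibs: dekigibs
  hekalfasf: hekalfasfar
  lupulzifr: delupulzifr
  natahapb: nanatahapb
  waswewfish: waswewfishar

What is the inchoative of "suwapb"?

waswewfish and suvwuzh both end in -h yet inflect differently (waswewfishar, suvwuzhak), so the final letter is not what conditions the rule; the second-to-last letter is.
"suwapb" has second-to-last letter 'p'. The stems whose second-to-last letter is 'p' (degips → dedegips, kurivopf → kukurivopf, natahapb → nanatahapb) repeat the first consonant+vowel as a prefix.
The other patterns: stems whose second-to-last letter is 's' add -ar; stems whose second-to-last letter is 'z' add -ak; stems whose second-to-last letter is 'b' or 'f' add the prefix de-.
So suwapb → susuwapb.

susuwapb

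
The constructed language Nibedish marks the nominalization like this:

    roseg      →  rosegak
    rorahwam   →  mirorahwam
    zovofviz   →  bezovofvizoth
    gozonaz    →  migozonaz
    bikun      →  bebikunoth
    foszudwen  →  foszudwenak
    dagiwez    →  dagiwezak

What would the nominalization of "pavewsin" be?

"pavewsin" has last vowel 'i'. The one such stem in the data (zovofviz → bezovofvizoth) adds be- … -oth around the stem, so the same rule applies.
So pavewsin → bepavewsinoth.

bepavewsinoth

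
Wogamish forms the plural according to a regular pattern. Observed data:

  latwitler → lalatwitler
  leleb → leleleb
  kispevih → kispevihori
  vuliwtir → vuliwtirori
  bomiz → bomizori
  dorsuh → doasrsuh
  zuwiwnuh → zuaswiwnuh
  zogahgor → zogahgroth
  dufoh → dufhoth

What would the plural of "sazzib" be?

latwitler and vuliwtir both end in -r yet inflect differently (lalatwitler, vuliwtirori), so the final letter is not what conditions the rule; the last vowel is.
"sazzib" has last vowel 'i'. The stems whose last vowel is 'i' (kispevih → kispevihori, vuliwtir → vuliwtirori, bomiz → bomizori) add -ori.
The other patterns: stems whose last vowel is 'e' repeat the first consonant+vowel as a prefix; stems whose last vowel is 'u' insert -as- after the first vowel; stems whose last vowel is 'o' delete the last vowel and add -oth.
So sazzib → sazzibori.

sazzibori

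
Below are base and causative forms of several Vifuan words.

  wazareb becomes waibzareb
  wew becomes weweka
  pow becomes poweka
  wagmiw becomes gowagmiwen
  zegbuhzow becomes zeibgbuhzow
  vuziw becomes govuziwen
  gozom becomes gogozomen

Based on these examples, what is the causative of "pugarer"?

"pugarer" has 3 vowels. The stems with 3 vowels (zegbuhzow → zeibgbuhzow, wazareb → waibzareb) insert -ib- after the first vowel.
The other patterns: stems with 1 vowel add -eka; stems with 2 vowels add go- … -en around the stem.
So pugarer → puibgarer.

puibgarer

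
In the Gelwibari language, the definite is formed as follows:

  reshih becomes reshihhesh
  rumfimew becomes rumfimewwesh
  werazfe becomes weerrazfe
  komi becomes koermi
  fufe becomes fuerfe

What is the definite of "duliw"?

rumfimew and werazfe both have last vowel 'e' yet inflect differently (rumfimewwesh, weerrazfe), so the last vowel is not what conditions the rule; whether the stem ends in a vowel or a consonant is.
"duliw" ends in a consonant. The stems ending in a consonant (reshih → reshihhesh, rumfimew → rumfimewwesh) double the final consonant and add -esh.
So duliw → duliwwesh.

duliwwesh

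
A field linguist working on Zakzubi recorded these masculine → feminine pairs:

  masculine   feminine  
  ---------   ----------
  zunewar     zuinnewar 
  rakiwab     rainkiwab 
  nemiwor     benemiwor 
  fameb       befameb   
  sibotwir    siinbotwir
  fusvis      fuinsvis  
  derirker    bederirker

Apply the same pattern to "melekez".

bemelekez

"melekez" has last vowel 'e'. The stems whose last vowel is 'e' (fameb → befameb, derirker → bederirker) add the prefix be-.
So melekez → bemelekez.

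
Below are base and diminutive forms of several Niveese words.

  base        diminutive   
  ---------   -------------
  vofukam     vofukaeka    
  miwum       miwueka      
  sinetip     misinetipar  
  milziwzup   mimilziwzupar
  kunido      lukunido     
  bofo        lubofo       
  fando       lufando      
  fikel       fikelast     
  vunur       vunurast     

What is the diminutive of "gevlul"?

gevlulast

miwum and milziwzup both have last vowel 'u' yet inflect differently (miwueka, mimilziwzupar), so the last vowel is not what conditions the rule; the final letter is.
"gevlul" ends in -l. The one such stem in the data (fikel → fikelast) adds -ast, so the same rule applies.
So gevlul → gevlulast.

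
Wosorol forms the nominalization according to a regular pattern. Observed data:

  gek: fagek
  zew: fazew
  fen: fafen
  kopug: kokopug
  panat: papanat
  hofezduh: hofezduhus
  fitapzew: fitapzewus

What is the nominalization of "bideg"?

bibideg

zew and fitapzew both end in -w yet inflect differently (fazew, fitapzewus), so the final letter is not what conditions the rule; the number of vowels is.
"bideg" has 2 vowels. The stems with 2 vowels (kopug → kokopug, panat → papanat) repeat the first consonant+vowel as a prefix.
So bideg → bibideg.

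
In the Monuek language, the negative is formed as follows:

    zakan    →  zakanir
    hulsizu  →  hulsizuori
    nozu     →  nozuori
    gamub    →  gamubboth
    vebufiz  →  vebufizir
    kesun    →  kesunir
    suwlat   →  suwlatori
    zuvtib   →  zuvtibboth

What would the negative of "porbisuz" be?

gamub and kesun both have last vowel 'u' yet inflect differently (gamubboth, kesunir), so the last vowel is not what conditions the rule; the final letter is.
"porbisuz" ends in -z. The one such stem in the data (vebufiz → vebufizir) adds -ir, so the same rule applies.
So porbisuz → porbisuzir.

porbisuzir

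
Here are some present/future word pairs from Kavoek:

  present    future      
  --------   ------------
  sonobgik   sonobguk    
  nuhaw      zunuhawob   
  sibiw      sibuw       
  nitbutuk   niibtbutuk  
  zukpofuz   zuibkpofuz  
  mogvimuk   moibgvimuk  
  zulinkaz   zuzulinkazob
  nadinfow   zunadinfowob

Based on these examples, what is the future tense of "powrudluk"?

sonobgik and nitbutuk both end in -k yet inflect differently (sonobguk, niibtbutuk), so the final letter is not what conditions the rule; the last vowel is.
"powrudluk" has last vowel 'u'. The stems whose last vowel is 'u' (nitbutuk → niibtbutuk, zukpofuz → zuibkpofuz, mogvimuk → moibgvimuk) insert -ib- after the first vowel.
The other patterns: stems whose last vowel is 'i' change the last vowel to 'u'; stems whose last vowel is 'a' or 'o' add zu- … -ob around the stem.
So powrudluk → poibwrudluk.

poibwrudluk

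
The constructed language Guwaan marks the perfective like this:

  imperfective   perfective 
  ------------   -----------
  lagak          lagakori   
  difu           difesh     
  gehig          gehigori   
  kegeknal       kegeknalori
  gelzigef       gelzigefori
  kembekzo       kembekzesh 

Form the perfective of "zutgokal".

"zutgokal" ends in a consonant. The stems ending in a consonant (lagak → lagakori, gehig → gehigori, kegeknal → kegeknalori) add -ori.
So zutgokal → zutgokalori.

zutgokalori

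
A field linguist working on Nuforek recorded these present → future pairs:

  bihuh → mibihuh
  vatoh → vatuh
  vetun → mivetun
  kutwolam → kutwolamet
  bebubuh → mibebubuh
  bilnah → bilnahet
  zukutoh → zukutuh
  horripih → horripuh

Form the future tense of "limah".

limahet

"limah" has last vowel 'a'. The stems whose last vowel is 'a' (kutwolam → kutwolamet, bilnah → bilnahet) add -et.
The other patterns: stems whose last vowel is 'u' add the prefix mi-; stems whose last vowel is 'i' or 'o' change the last vowel to 'u'.
So limah → limahet.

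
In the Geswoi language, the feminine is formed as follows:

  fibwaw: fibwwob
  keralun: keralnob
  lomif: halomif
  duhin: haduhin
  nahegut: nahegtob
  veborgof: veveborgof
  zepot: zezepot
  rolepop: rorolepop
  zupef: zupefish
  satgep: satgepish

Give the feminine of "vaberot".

zupef and lomif both end in -f yet inflect differently (zupefish, halomif), so the final letter is not what conditions the rule; the last vowel is.
"vaberot" has last vowel 'o'. The stems whose last vowel is 'o' (veborgof → veveborgof, rolepop → rorolepop, zepot → zezepot) repeat the first consonant+vowel as a prefix.
So vaberot → vavaberot.

vavaberot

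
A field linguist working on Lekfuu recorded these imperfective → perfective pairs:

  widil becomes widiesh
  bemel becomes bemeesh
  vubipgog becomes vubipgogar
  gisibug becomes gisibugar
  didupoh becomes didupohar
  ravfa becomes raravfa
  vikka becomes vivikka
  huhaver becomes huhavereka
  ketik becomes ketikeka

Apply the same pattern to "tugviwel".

tugviweesh

bemel and huhaver both have last vowel 'e' yet inflect differently (bemeesh, huhavereka), so the last vowel is not what conditions the rule; the final letter is.
"tugviwel" ends in -l. The stems ending in -l (widil → widiesh, bemel → bemeesh) drop the final letter and add -esh.
So tugviwel → tugviweesh.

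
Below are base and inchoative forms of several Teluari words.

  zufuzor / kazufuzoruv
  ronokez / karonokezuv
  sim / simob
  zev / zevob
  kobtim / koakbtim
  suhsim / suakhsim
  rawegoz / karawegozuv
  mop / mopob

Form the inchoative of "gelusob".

sim and kobtim both end in -m yet inflect differently (simob, koakbtim), so the final letter is not what conditions the rule; the number of vowels is.
"gelusob" has 3 vowels. The stems with 3 vowels (zufuzor → kazufuzoruv, ronokez → karonokezuv, rawegoz → karawegozuv) add ka- … -uv around the stem.
So gelusob → kagelusobuv.

kagelusobuv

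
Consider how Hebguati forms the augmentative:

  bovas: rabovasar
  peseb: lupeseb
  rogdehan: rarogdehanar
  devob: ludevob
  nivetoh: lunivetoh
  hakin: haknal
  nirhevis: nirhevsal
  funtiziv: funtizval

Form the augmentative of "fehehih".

rogdehan and hakin both end in -n yet inflect differently (rarogdehanar, haknal), so the final letter is not what conditions the rule; the last vowel is.
"fehehih" has last vowel 'i'. The stems whose last vowel is 'i' (funtiziv → funtizval, hakin → haknal, nirhevis → nirhevsal) delete the last vowel and add -al.
The other patterns: stems whose last vowel is 'a' add ra- … -ar around the stem; stems whose last vowel is 'e' or 'o' add the prefix lu-.
So fehehih → fehehhal.

fehehhal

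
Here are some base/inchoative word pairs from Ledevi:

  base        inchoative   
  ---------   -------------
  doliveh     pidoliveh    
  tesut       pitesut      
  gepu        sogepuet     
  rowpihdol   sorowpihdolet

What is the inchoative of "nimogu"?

sonimoguet

tesut and gepu both have last vowel 'u' yet inflect differently (pitesut, sogepuet), so the last vowel is not what conditions the rule; the final letter is.
"nimogu" ends in -u. The one such stem in the data (gepu → sogepuet) adds so- … -et around the stem, so the same rule applies.
The other pattern: stems ending in -h or -t add the prefix pi-.
So nimogu → sonimoguet.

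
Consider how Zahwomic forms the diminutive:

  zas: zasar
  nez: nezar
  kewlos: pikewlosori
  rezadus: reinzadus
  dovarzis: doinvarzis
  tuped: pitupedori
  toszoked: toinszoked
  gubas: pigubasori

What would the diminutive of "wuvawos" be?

wuinvawos

zas and gubas both end in -s yet inflect differently (zasar, pigubasori), so the final letter is not what conditions the rule; the number of vowels is.
"wuvawos" has 3 vowels. The stems with 3 vowels (rezadus → reinzadus, dovarzis → doinvarzis, toszoked → toinszoked) insert -in- after the first vowel.
So wuvawos → wuinvawos.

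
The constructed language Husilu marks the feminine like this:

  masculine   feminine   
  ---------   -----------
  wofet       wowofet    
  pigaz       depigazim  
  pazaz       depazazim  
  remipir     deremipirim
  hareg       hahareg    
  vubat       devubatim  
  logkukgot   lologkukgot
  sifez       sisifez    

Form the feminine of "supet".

susupet

"supet" has last vowel 'e'. The stems whose last vowel is 'e' (hareg → hahareg, wofet → wowofet, sifez → sisifez) repeat the first consonant+vowel as a prefix.
The other pattern: stems whose last vowel is 'a' or 'i' add de- … -im around the stem.
So supet → susupet.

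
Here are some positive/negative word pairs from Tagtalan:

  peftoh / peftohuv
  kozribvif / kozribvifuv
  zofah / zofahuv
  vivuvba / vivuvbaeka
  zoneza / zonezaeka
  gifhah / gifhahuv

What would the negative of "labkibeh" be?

labkibehuv

gifhah and zoneza both have last vowel 'a' yet inflect differently (gifhahuv, zonezaeka), so the last vowel is not what conditions the rule; whether the stem ends in a vowel or a consonant is.
"labkibeh" ends in a consonant. The stems ending in a consonant (peftoh → peftohuv, gifhah → gifhahuv, zofah → zofahuv) add -uv.
So labkibeh → labkibehuv.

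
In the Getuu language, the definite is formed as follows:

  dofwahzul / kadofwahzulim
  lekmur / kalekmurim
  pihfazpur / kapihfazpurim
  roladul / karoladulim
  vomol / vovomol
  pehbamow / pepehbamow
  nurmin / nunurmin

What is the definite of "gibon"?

dofwahzul and vomol both end in -l yet inflect differently (kadofwahzulim, vovomol), so the final letter is not what conditions the rule; the last vowel is.
"gibon" has last vowel 'o'. The stems whose last vowel is 'o' (vomol → vovomol, pehbamow → pepehbamow) repeat the first consonant+vowel as a prefix.
The other pattern: stems whose last vowel is 'u' add ka- … -im around the stem.
So gibon → gigibon.

gigibon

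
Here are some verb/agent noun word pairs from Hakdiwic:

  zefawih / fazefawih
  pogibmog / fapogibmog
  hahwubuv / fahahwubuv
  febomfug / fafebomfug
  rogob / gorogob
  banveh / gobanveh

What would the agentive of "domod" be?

godomod

zefawih and banveh both end in -h yet inflect differently (fazefawih, gobanveh), so the final letter is not what conditions the rule; the number of vowels is.
"domod" has 2 vowels. The stems with 2 vowels (rogob → gorogob, banveh → gobanveh) add the prefix go-.
The other pattern: stems with 3 vowels add the prefix fa-.
So domod → godomod.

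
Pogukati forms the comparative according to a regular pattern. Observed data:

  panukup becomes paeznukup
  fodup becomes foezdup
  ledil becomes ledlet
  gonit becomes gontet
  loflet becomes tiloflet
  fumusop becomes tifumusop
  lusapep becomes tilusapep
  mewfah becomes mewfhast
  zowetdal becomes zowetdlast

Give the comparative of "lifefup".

"lifefup" has last vowel 'u'. The stems whose last vowel is 'u' (panukup → paeznukup, fodup → foezdup) insert -ez- after the first vowel.
The other patterns: stems whose last vowel is 'i' delete the last vowel and add -et; stems whose last vowel is 'e' or 'o' add the prefix ti-; stems whose last vowel is 'a' delete the last vowel and add -ast.
So lifefup → liezfefup.

liezfefup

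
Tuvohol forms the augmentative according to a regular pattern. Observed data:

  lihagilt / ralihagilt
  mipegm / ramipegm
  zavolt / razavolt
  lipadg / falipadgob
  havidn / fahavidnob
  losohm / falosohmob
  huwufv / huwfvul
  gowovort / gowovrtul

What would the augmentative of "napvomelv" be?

mipegm and losohm both end in -m yet inflect differently (ramipegm, falosohmob), so the final letter is not what conditions the rule; the second-to-last letter is.
"napvomelv" has second-to-last letter 'l'. The stems whose second-to-last letter is 'l' (lihagilt → ralihagilt, zavolt → razavolt) add the prefix ra-.
So napvomelv → ranapvomelv.

ranapvomelv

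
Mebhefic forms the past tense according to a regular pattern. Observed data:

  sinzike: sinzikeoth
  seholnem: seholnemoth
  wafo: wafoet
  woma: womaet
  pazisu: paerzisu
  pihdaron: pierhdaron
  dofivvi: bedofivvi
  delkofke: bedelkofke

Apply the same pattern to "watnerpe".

watnerpeet

"watnerpe" begins with w-. The stems beginning with w- (wafo → wafoet, woma → womaet) add -et.
The other patterns: stems beginning with s- add -oth; stems beginning with p- insert -er- after the first vowel; stems beginning with d- add the prefix be-.
So watnerpe → watnerpeet.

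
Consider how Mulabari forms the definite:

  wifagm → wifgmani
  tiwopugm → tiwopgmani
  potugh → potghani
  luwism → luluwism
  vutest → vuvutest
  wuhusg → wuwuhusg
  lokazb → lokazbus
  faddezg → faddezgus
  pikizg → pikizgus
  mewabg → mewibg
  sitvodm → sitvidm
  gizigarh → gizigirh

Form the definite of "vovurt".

vovirt

wifagm and luwism both end in -m yet inflect differently (wifgmani, luluwism), so the final letter is not what conditions the rule; the second-to-last letter is.
"vovurt" has second-to-last letter 'r'. The one such stem in the data (gizigarh → gizigirh) changes the last vowel to 'i' (as do mewabg, sitvodm), so the same rule applies.
The other patterns: stems whose second-to-last letter is 'g' delete the last vowel and add -ani; stems whose second-to-last letter is 's' repeat the first consonant+vowel as a prefix; stems whose second-to-last letter is 'z' add -us.
So vovurt → vovirt.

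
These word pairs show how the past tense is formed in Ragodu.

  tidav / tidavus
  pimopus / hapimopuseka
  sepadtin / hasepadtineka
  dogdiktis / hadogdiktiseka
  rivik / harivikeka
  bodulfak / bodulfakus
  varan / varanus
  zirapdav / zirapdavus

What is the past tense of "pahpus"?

hapahpuseka

varan and sepadtin both end in -n yet inflect differently (varanus, hasepadtineka), so the final letter is not what conditions the rule; the last vowel is.
"pahpus" has last vowel 'u'. The one such stem in the data (pimopus → hapimopuseka) adds ha- … -eka around the stem, so the same rule applies.
So pahpus → hapahpuseka.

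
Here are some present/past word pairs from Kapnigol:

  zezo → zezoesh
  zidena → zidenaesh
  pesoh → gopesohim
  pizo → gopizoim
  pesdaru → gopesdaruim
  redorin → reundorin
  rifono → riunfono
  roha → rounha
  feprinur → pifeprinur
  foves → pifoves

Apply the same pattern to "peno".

"peno" begins with p-. The stems beginning with p- (pesoh → gopesohim, pizo → gopizoim, pesdaru → gopesdaruim) add go- … -im around the stem.
So peno → gopenoim.

gopenoim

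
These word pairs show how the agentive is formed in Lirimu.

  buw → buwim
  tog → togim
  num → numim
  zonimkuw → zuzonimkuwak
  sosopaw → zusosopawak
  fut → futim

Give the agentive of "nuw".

nuwim

"nuw" has 1 vowel. The stems with 1 vowel (fut → futim, num → numim, tog → togim) add -im.
So nuw → nuwim.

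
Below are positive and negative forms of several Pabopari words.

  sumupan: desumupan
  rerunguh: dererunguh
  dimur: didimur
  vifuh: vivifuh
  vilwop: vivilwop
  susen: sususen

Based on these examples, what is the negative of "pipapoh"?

depipapoh

"pipapoh" has 3 vowels. The stems with 3 vowels (sumupan → desumupan, rerunguh → dererunguh) add the prefix de-.
So pipapoh → depipapoh.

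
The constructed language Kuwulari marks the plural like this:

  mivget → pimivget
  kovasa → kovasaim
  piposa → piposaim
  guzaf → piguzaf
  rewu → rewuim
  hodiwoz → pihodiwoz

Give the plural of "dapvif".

pidapvif

"dapvif" ends in a consonant. The stems ending in a consonant (guzaf → piguzaf, hodiwoz → pihodiwoz, mivget → pimivget) add the prefix pi-.
So dapvif → pidapvif.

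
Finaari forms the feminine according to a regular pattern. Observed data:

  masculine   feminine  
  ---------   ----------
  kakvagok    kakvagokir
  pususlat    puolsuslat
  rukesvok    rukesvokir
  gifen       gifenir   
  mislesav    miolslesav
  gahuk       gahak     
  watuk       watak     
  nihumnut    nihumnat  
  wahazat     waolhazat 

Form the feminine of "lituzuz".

lituzaz

"lituzuz" has last vowel 'u'. The stems whose last vowel is 'u' (watuk → watak, gahuk → gahak, nihumnut → nihumnat) change the last vowel to 'a'.
The other patterns: stems whose last vowel is 'a' insert -ol- after the first vowel; stems whose last vowel is 'e' or 'o' add -ir.
So lituzuz → lituzaz.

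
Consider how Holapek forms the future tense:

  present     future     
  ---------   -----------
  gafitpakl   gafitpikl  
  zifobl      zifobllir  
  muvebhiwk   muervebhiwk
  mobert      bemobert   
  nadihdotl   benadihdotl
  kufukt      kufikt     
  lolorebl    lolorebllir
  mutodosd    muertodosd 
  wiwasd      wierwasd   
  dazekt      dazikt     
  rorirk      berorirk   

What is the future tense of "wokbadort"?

"wokbadort" has second-to-last letter 'r'. The stems whose second-to-last letter is 'r' (mobert → bemobert, rorirk → berorirk) add the prefix be-.
So wokbadort → bewokbadort.

bewokbadort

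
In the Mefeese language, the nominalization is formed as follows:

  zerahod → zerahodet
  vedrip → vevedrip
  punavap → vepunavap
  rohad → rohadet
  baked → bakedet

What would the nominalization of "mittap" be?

"mittap" ends in -p. The stems ending in -p (punavap → vepunavap, vedrip → vevedrip) add the prefix ve-.
The other pattern: stems ending in -d add -et.
So mittap → vemittap.

vemittap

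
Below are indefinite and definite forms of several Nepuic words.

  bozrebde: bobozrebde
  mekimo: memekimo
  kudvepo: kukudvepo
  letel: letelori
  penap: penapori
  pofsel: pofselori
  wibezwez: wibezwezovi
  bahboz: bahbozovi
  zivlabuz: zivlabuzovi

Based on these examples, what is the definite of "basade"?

babasade

bozrebde and letel both have last vowel 'e' yet inflect differently (bobozrebde, letelori), so the last vowel is not what conditions the rule; the final letter is.
"basade" ends in -e. The one such stem in the data (bozrebde → bobozrebde) repeats the first consonant+vowel as a prefix (as do mekimo, kudvepo), so the same rule applies.
The other patterns: stems ending in -l or -p add -ori; stems ending in -z add -ovi.
So basade → babasade.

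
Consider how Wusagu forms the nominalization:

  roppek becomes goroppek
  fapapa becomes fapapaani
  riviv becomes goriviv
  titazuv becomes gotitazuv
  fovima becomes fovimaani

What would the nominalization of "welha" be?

fovima and titazuv both have 3 vowels yet inflect differently (fovimaani, gotitazuv), so the number of vowels is not what conditions the rule; the final letter is.
"welha" ends in -a. The stems ending in -a (fovima → fovimaani, fapapa → fapapaani) add -ani.
The other pattern: stems ending in -k or -v add the prefix go-.
So welha → welhaani.

welhaani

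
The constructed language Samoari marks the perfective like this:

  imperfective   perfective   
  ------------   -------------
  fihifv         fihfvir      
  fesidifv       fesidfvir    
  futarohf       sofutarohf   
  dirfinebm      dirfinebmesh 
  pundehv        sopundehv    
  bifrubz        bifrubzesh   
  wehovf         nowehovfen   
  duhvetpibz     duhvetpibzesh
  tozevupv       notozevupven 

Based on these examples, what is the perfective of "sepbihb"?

sosepbihb

pundehv and fihifv both end in -v yet inflect differently (sopundehv, fihfvir), so the final letter is not what conditions the rule; the second-to-last letter is.
"sepbihb" has second-to-last letter 'h'. The stems whose second-to-last letter is 'h' (pundehv → sopundehv, futarohf → sofutarohf) add the prefix so-.
So sepbihb → sosepbihb.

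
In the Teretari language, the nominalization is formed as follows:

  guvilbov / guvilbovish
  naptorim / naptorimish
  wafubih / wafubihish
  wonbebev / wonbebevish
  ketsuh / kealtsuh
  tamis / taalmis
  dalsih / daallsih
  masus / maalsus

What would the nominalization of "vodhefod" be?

vodhefodish

wafubih and ketsuh both end in -h yet inflect differently (wafubihish, kealtsuh), so the final letter is not what conditions the rule; the number of vowels is.
"vodhefod" has 3 vowels. The stems with 3 vowels (guvilbov → guvilbovish, naptorim → naptorimish, wafubih → wafubihish) add -ish.
The other pattern: stems with 2 vowels insert -al- after the first vowel.
So vodhefod → vodhefodish.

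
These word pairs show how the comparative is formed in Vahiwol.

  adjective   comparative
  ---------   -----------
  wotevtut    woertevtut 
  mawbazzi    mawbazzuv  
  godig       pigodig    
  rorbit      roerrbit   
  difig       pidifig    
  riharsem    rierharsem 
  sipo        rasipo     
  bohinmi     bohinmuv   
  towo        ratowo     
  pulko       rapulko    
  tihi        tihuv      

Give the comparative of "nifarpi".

nifarpuv

"nifarpi" ends in -i. The stems ending in -i (mawbazzi → mawbazzuv, bohinmi → bohinmuv, tihi → tihuv) drop the final letter and add -uv.
The other patterns: stems ending in -o add the prefix ra-; stems ending in -g add the prefix pi-; stems ending in -m or -t insert -er- after the first vowel.
So nifarpi → nifarpuv.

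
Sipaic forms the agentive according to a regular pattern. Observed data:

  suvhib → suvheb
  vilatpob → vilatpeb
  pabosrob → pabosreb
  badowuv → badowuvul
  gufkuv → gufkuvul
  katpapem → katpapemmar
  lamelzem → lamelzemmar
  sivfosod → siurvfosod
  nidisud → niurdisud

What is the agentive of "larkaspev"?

larkaspevul

vilatpob and sivfosod both have last vowel 'o' yet inflect differently (vilatpeb, siurvfosod), so the last vowel is not what conditions the rule; the final letter is.
"larkaspev" ends in -v. The stems ending in -v (badowuv → badowuvul, gufkuv → gufkuvul) add -ul.
The other patterns: stems ending in -b change the last vowel to 'e'; stems ending in -m double the final consonant and add -ar; stems ending in -d insert -ur- after the first vowel.
So larkaspev → larkaspevul.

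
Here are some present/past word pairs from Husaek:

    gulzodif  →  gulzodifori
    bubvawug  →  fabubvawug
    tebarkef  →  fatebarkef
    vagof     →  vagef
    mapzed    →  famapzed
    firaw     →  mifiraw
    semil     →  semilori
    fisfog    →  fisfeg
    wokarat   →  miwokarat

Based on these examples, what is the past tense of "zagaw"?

mizagaw

vagof and gulzodif both end in -f yet inflect differently (vagef, gulzodifori), so the final letter is not what conditions the rule; the last vowel is.
"zagaw" has last vowel 'a'. The stems whose last vowel is 'a' (firaw → mifiraw, wokarat → miwokarat) add the prefix mi-.
The other patterns: stems whose last vowel is 'o' change the last vowel to 'e'; stems whose last vowel is 'i' add -ori; stems whose last vowel is 'e' or 'u' add the prefix fa-.
So zagaw → mizagaw.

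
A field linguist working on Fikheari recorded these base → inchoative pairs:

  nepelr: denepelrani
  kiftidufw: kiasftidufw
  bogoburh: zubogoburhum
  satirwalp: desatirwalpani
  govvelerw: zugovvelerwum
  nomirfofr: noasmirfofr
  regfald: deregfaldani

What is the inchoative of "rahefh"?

raashefh

nepelr and nomirfofr both end in -r yet inflect differently (denepelrani, noasmirfofr), so the final letter is not what conditions the rule; the second-to-last letter is.
"rahefh" has second-to-last letter 'f'. The stems whose second-to-last letter is 'f' (nomirfofr → noasmirfofr, kiftidufw → kiasftidufw) insert -as- after the first vowel.
So rahefh → raashefh.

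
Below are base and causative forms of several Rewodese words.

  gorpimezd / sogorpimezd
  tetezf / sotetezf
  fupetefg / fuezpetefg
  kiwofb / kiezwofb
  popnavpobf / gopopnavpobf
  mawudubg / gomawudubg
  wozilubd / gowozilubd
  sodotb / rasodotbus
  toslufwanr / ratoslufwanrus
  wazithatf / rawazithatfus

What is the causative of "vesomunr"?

ravesomunrus

"vesomunr" has second-to-last letter 'n'. The one such stem in the data (toslufwanr → ratoslufwanrus) adds ra- … -us around the stem, so the same rule applies.
The other patterns: stems whose second-to-last letter is 'z' add the prefix so-; stems whose second-to-last letter is 'f' insert -ez- after the first vowel; stems whose second-to-last letter is 'b' add the prefix go-.
So vesomunr → ravesomunrus.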